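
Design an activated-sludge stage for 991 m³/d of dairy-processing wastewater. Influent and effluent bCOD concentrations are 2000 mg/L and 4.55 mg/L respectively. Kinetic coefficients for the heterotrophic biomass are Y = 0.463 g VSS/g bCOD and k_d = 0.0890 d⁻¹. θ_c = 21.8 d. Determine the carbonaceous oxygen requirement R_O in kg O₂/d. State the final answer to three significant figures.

Correct the yield for decay: Y_obs = Y/(1 + k_d θ_c) = 0.463 / (1 + 0.0890 × 21.8) = 0.463 / 2.940 = 0.1575.
Substrate removed = Q·(S₀ − S) = 991 m³/d × (2000 − 4.55) g/m³ = 1.98×10^6 g/d = 1977 kg/d.
P_X = Y_obs·Q·(S₀ − S) = 0.1575 × 1977 = 311.4 kg VSS/d.
Carbonaceous O₂ demand = substrate oxidised − cell-mass equivalent = 1977 − 1.42 × 311.4 = 1535 kg O₂/d.

R_O ≈ 1540 kg O₂/d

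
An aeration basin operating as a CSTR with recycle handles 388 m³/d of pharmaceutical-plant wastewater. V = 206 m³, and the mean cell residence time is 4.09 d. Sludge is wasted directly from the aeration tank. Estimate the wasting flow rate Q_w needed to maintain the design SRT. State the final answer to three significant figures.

Q_w ≈ 50.4 m³/d

For wasting at MLVSS concentration, Q_w = V/θ_c = 206.0/4.09 = 50.37 m³/d.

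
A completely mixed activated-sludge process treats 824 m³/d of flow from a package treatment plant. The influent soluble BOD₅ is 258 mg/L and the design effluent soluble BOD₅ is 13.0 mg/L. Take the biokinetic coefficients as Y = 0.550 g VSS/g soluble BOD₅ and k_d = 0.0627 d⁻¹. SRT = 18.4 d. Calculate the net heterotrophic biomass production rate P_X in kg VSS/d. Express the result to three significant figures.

P_X ≈ 51.6 kg VSS/d

The observed yield is Y_obs = Y/(1 + k_d·θ_c) = 0.550 / (1 + 0.0627 × 18.4) = 0.550 / 2.154 = 0.2554 g VSS per g soluble BOD₅ removed.
Q·(S₀ − S) = 824 × (258 − 13.0) × 10⁻³ = 201.9 kg/d removed.
So the net sludge growth is P_X = 0.2554 × 201.9 = 51.56 kg VSS/d.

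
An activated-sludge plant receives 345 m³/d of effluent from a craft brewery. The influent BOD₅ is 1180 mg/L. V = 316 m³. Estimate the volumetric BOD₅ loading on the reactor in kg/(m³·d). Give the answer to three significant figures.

L_v ≈ 1.29 kg BOD₅/(m³·d)

L_v = Q S₀ / V = 345 × 1180 × 10⁻³ / 316.0 = 1.288 kg/(m³·d).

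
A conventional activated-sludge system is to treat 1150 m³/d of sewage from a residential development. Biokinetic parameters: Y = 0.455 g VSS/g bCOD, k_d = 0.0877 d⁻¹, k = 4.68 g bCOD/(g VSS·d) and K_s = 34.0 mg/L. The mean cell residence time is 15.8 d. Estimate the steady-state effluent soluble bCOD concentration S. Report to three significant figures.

S ≈ 2.59 mg/L

For a completely mixed reactor with recycle the Lawrence–McCarty relation gives S = K_s·(1 + k_d·θ_c) / [θ_c·(Y·k − k_d) − 1] = 34.0 × (1 + 0.0877 × 15.8) / [15.8 × (0.455 × 4.68 − 0.0877) − 1] = 81.11 / 31.26 = 2.595 mg/L.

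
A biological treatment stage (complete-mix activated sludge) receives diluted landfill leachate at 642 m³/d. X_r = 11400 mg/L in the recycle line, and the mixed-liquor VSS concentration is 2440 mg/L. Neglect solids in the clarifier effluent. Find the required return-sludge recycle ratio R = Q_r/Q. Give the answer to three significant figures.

R ≈ 0.272

Mass balance around the secondary clarifier (neglecting effluent solids): R = X / (X_r − X) = 2440 / (11400 − 2440) = 0.2723.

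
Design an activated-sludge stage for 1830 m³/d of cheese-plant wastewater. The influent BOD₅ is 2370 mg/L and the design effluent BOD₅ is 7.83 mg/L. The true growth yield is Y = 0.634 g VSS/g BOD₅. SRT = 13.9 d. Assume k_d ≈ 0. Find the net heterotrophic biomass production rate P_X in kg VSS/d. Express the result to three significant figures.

P_X ≈ 2740 kg VSS/d

No decay correction is needed, so Y_obs = Y = 0.634.
ΔS = 2370 − 7.83 = 2362 mg/L, so the substrate removal rate is 1830 × 2362/1000 = 4323 kg BOD₅/d.
Biomass produced: P_X = Y_obs·Q·ΔS = 0.6340 × 4323 ≈ 2741 kg VSS/d.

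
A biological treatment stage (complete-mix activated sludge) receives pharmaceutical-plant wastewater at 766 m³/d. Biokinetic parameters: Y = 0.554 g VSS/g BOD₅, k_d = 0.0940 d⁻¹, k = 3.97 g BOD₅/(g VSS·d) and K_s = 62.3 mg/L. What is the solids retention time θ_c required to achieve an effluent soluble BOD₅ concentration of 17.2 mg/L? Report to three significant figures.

From 1/θ_c = Y·k·S/(K_s + S) − k_d: Y·k·S/(K_s+S) = 0.554 × 3.97 × 17.2 / (62.3 + 17.2) = 0.4758 d⁻¹.
1/θ_c = 0.4758 − 0.0940 = 0.3818 d⁻¹, so θ_c = 2.619 d.

θ_c ≈ 2.62 d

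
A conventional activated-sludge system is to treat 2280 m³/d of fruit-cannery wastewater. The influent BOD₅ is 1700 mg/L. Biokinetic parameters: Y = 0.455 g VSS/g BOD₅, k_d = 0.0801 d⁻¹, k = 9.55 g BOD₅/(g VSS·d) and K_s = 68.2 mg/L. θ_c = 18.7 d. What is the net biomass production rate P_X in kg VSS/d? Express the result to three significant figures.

P_X ≈ 705 kg VSS/d

Effluent substrate depends only on kinetics and SRT: S = K_s(1 + k_d θ_c) / [θ_c(Yk − k_d) − 1] = 68.2 × (1 + 0.0801 × 18.7) / [18.7 × (0.455 × 9.55 − 0.0801) − 1] = 170.4 / 78.76 = 2.163 mg/L.
The observed yield is Y_obs = Y/(1 + k_d·θ_c) = 0.455 / (1 + 0.0801 × 18.7) = 0.455 / 2.498 = 0.1822 g VSS per g BOD₅ removed.
ΔS = 1700 − 2.16 = 1698 mg/L, so the substrate removal rate is 2280 × 1698/1000 = 3871 kg BOD₅/d.
P_X = Y_obs · Q(S₀ − S) = 0.1822 × 3871 = 705.1 kg VSS/d.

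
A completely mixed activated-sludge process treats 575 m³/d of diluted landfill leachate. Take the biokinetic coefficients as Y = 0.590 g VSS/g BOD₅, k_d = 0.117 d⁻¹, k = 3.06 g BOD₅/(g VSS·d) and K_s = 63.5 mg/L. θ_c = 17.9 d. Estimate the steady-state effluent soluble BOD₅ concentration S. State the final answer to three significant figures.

S ≈ 6.72 mg/L

For a completely mixed reactor with recycle the Lawrence–McCarty relation gives S = K_s·(1 + k_d·θ_c) / [θ_c·(Y·k − k_d) − 1] = 63.5 × (1 + 0.117 × 17.9) / [17.9 × (0.590 × 3.06 − 0.117) − 1] = 196.5 / 29.22 = 6.724 mg/L.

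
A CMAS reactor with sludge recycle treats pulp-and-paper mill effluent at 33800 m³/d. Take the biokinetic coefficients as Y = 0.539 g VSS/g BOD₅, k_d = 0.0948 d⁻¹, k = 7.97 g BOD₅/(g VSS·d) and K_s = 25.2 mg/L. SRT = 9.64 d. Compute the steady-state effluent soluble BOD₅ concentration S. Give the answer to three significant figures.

Effluent substrate depends only on kinetics and SRT: S = K_s(1 + k_d θ_c) / [θ_c(Yk − k_d) − 1] = 25.2 × (1 + 0.0948 × 9.64) / [9.64 × (0.539 × 7.97 − 0.0948) − 1] = 48.23 / 39.50 = 1.221 mg/L.

S ≈ 1.22 mg/L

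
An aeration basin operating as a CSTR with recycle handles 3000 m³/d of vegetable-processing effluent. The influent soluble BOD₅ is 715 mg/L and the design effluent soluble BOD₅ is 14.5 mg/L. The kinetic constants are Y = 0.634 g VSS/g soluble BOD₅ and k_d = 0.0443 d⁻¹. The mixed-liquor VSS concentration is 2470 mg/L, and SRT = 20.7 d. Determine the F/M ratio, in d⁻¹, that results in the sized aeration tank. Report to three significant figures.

Steady-state biomass mass balance: V·X·(1 + k_d·θ_c) = Y·Q·(S₀ − S)·θ_c, so V = 0.634 × 3000 × (715 − 14.5) × 20.7 / [2470 × (1 + 0.0443 × 20.7)] = 2.76×10^7 / 4735 = 5825 m³.
Food-to-microorganism ratio F/M = Q S₀ / (V X) = 3000 × 715 / (5825 × 2470) = 0.1491 d⁻¹.

F/M ≈ 0.149 d⁻¹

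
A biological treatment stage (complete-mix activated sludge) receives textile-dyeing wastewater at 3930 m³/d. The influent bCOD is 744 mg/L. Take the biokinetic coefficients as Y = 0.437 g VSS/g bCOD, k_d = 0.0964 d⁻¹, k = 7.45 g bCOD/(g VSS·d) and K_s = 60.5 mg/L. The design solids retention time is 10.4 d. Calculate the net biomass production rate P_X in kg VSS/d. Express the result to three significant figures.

From the Monod/SRT balance for a CMAS, S = K_s·(1+k_d θ_c)/[θ_c·(Y k − k_d) − 1] = 60.5 × (1 + 0.0964 × 10.4) / [10.4 × (0.437 × 7.45 − 0.0964) − 1] = 121.2 / 31.86 = 3.803 mg/L.
Observed yield with endogenous decay: Y_obs = Y / (1 + k_d·θ_c) = 0.437 / (1 + 0.0964 × 10.4) = 0.437 / 2.003 = 0.2182 g VSS/g bCOD.
Mass of bCOD removed per day: Q(S₀ − S) = 3930 × 740.2 g/m³ = 2909 kg/d.
P_X = Y_obs · Q(S₀ − S) = 0.2182 × 2909 = 634.8 kg VSS/d.

P_X ≈ 635 kg VSS/d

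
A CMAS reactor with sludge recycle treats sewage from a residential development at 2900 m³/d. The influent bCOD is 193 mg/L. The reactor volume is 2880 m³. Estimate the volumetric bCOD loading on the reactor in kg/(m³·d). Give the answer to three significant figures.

Volumetric loading L_v = Q·S₀ / V = 2900 × 193 g/m³ / 2880 m³ = 194.3 g/(m³·d) = 0.1943 kg bCOD/(m³·d).

L_v ≈ 0.194 kg bCOD/(m³·d)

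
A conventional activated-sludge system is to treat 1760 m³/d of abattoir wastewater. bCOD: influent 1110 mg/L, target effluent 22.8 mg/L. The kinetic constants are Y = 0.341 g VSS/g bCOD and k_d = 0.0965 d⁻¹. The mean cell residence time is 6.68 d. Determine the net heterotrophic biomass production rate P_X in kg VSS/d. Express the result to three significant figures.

Y_obs = Y / (1 + k_d θ_c) = 0.341 / (1 + 0.0965 × 6.68) = 0.341 / 1.645 = 0.2073.
Substrate removed = Q·(S₀ − S) = 1760 m³/d × (1110 − 22.8) g/m³ = 1.91×10^6 g/d = 1913 kg/d.
So the net sludge growth is P_X = 0.2073 × 1913 = 396.7 kg VSS/d.

P_X ≈ 397 kg VSS/d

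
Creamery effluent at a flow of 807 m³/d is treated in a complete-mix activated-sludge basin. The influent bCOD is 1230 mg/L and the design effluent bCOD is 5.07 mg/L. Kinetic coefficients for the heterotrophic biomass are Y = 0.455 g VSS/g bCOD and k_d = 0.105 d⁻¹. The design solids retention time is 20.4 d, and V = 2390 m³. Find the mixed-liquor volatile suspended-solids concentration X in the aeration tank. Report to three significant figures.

X = Y·Q·ΔS·θ_c / [V·(1 + k_d θ_c)] = 0.455 × 807 × (1230 − 5.07) × 20.4 / [2390 × (1 + 0.105 × 20.4)] = 1222 mg/L.

X ≈ 1220 mg/L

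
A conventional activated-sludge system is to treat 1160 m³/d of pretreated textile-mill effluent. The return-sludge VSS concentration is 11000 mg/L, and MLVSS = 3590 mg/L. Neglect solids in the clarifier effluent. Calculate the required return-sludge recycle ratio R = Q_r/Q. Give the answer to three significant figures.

R ≈ 0.484

R = Q_r/Q = X/(X_r − X) = 3590 / (11000 − 3590) = 0.4845.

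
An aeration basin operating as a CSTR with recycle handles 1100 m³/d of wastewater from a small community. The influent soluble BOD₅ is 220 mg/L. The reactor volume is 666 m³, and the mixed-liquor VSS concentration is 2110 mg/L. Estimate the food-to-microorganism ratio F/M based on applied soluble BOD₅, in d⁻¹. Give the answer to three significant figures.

F/M = Q·S₀ / (V·X) = 1100 × 220 / (666.0 × 2110) = 0.1722 g soluble BOD₅·(g VSS·d)⁻¹.

F/M ≈ 0.172 d⁻¹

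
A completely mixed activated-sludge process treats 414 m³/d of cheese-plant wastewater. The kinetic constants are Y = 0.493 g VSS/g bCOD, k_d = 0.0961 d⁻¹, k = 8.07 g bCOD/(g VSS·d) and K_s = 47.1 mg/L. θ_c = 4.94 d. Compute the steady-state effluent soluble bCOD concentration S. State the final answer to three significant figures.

For a completely mixed reactor with recycle the Lawrence–McCarty relation gives S = K_s·(1 + k_d·θ_c) / [θ_c·(Y·k − k_d) − 1] = 47.1 × (1 + 0.0961 × 4.94) / [4.94 × (0.493 × 8.07 − 0.0961) − 1] = 69.46 / 18.18 = 3.821 mg/L.

S ≈ 3.82 mg/L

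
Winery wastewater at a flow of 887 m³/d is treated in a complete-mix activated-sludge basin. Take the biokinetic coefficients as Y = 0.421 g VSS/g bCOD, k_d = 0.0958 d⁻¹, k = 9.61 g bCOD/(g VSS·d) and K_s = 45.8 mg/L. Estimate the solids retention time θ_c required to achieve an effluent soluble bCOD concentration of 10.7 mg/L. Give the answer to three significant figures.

θ_c ≈ 1.49 d

From 1/θ_c = Y·k·S/(K_s + S) − k_d: Y·k·S/(K_s+S) = 0.421 × 9.61 × 10.7 / (45.8 + 10.7) = 0.7662 d⁻¹.
1/θ_c = 0.7662 − 0.0958 = 0.6704 d⁻¹, so θ_c = 1.492 d.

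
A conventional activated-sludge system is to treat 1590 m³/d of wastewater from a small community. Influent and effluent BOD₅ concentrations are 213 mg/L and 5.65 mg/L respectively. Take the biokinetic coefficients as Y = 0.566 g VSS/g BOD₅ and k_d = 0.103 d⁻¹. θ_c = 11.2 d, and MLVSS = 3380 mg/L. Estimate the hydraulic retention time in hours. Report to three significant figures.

τ ≈ 4.33 h

From the SRT design equation V = Y Q (S₀−S) θ_c / [X (1 + k_d θ_c)] = 0.566 × 1590 × (213 − 5.65) × 11.2 / [3380 × (1 + 0.103 × 11.2)] = 2.09×10^6 / 7279 = 287.1 m³.
Hydraulic retention time τ = V/Q = 287.1 / 1590 = 0.1806 d = 4.334 h.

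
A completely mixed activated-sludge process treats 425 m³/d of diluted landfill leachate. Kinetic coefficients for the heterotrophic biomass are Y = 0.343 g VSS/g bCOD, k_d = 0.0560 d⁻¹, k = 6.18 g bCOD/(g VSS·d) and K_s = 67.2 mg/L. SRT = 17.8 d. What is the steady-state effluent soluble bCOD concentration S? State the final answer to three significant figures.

Effluent substrate depends only on kinetics and SRT: S = K_s(1 + k_d θ_c) / [θ_c(Yk − k_d) − 1] = 67.2 × (1 + 0.0560 × 17.8) / [17.8 × (0.343 × 6.18 − 0.0560) − 1] = 134.2 / 35.73 = 3.755 mg/L.

S ≈ 3.76 mg/L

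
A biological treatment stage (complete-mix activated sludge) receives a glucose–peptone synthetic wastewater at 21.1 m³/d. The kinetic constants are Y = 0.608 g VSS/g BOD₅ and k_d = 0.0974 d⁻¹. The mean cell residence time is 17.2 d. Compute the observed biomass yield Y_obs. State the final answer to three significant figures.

Y_obs ≈ 0.227 g VSS/g BOD₅

The observed yield is Y_obs = Y/(1 + k_d·θ_c) = 0.608 / (1 + 0.0974 × 17.2) = 0.608 / 2.675 = 0.2273 g VSS per g BOD₅ removed.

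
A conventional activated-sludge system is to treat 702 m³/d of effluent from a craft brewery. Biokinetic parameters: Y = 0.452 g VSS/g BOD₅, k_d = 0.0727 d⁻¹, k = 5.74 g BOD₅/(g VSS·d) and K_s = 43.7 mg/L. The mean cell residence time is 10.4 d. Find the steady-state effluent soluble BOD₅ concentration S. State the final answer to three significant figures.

From the Monod/SRT balance for a CMAS, S = K_s·(1+k_d θ_c)/[θ_c·(Y k − k_d) − 1] = 43.7 × (1 + 0.0727 × 10.4) / [10.4 × (0.452 × 5.74 − 0.0727) − 1] = 76.74 / 25.23 = 3.042 mg/L.

S ≈ 3.04 mg/L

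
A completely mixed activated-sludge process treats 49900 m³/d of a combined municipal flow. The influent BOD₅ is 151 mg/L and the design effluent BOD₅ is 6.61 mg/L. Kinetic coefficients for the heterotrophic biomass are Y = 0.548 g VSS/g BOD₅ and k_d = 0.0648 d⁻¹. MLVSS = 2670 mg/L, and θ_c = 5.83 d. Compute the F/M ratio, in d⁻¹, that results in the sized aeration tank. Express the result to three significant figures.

From the SRT design equation V = Y Q (S₀−S) θ_c / [X (1 + k_d θ_c)] = 0.548 × 49900 × (151 − 6.61) × 5.83 / [2670 × (1 + 0.0648 × 5.83)] = 2.3×10^7 / 3679 = 6257 m³.
F/M = Q·S₀ / (V·X) = 49900 × 151 / (6257 × 2670) = 0.4510 g BOD₅·(g VSS·d)⁻¹.

F/M ≈ 0.451 d⁻¹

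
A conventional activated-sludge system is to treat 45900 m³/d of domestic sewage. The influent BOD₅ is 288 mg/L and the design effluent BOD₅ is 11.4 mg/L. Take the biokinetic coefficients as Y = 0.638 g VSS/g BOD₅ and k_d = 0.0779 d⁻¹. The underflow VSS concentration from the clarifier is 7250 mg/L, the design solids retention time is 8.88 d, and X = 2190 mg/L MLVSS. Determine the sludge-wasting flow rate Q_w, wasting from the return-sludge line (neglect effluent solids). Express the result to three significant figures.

From the SRT design equation V = Y Q (S₀−S) θ_c / [X (1 + k_d θ_c)] = 0.638 × 45900 × (288 − 11.4) × 8.88 / [2190 × (1 + 0.0779 × 8.88)] = 7.19×10^7 / 3705 = 19414 m³.
θ_c = V·X/(Q_w·X_r) when wasting from the recycle, so Q_w = V·X/(θ_c·X_r) = 19414 × 2190 / (8.88 × 7250) = 660.4 m³/d.

Q_w ≈ 660 m³/d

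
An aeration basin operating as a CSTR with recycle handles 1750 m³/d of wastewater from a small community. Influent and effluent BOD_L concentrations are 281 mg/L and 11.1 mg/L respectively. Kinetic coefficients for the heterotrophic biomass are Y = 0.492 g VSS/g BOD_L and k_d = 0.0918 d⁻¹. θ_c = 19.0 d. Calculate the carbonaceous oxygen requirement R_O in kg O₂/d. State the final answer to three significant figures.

Correct the yield for decay: Y_obs = Y/(1 + k_d θ_c) = 0.492 / (1 + 0.0918 × 19.0) = 0.492 / 2.744 = 0.1793.
Mass of BOD_L removed per day: Q(S₀ − S) = 1750 × 269.9 g/m³ = 472.3 kg/d.
Biomass synthesised: P_X = Y_obs × 472.3 = 84.68 kg VSS/d.
R_O = Q·ΔS − 1.42 P_X = 472.3 − 120.2 = 352.1 kg O₂/d.

R_O ≈ 352 kg O₂/d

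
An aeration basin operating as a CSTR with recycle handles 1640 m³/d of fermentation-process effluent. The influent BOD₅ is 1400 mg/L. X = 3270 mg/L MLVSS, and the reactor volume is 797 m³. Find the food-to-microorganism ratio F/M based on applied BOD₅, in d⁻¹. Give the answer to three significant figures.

Food-to-microorganism ratio F/M = Q S₀ / (V X) = 1640 × 1400 / (797.0 × 3270) = 0.8810 d⁻¹.

F/M ≈ 0.881 d⁻¹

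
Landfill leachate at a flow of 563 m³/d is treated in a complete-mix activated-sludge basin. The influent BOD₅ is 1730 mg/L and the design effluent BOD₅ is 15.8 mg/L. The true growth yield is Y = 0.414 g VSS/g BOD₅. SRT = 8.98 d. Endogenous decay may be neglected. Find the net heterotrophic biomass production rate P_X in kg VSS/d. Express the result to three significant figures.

No decay correction is needed, so Y_obs = Y = 0.414.
Q·(S₀ − S) = 563 × (1730 − 15.8) × 10⁻³ = 965.1 kg/d removed.
Net biomass production P_X = Y_obs × Q·(S₀ − S) = 0.4140 × 965.1 = 399.5 kg VSS/d.

P_X ≈ 400 kg VSS/d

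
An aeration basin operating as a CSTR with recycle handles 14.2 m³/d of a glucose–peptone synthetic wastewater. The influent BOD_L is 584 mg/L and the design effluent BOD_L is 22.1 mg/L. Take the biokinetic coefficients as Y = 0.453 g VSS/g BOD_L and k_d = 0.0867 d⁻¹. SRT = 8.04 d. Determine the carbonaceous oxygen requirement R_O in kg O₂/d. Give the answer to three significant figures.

R_O ≈ 4.95 kg O₂/d

Observed yield with endogenous decay: Y_obs = Y / (1 + k_d·θ_c) = 0.453 / (1 + 0.0867 × 8.04) = 0.453 / 1.697 = 0.2669 g VSS/g BOD_L.
Mass of BOD_L removed per day: Q(S₀ − S) = 14.2 × 561.9 g/m³ = 7.979 kg/d.
P_X = Y_obs·Q·(S₀ − S) = 0.2669 × 7.979 = 2.130 kg VSS/d.
R_O = Q·(S₀ − S) − 1.42·P_X = 7.979 − 1.42 × 2.130 = 4.955 kg O₂/d.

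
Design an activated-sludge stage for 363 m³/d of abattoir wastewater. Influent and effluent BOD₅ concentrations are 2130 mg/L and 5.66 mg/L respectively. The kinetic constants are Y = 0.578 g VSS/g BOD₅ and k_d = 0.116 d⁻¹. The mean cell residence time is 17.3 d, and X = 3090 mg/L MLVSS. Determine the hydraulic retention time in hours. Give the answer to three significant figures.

Steady-state biomass mass balance: V·X·(1 + k_d·θ_c) = Y·Q·(S₀ − S)·θ_c, so V = 0.578 × 363 × (2130 − 5.66) × 17.3 / [3090 × (1 + 0.116 × 17.3)] = 7.71×10^6 / 9291 = 829.9 m³.
HRT = V/Q = 829.9 m³ / 363 m³·d⁻¹ = 2.286 d × 24 = 54.87 h.

τ ≈ 54.9 h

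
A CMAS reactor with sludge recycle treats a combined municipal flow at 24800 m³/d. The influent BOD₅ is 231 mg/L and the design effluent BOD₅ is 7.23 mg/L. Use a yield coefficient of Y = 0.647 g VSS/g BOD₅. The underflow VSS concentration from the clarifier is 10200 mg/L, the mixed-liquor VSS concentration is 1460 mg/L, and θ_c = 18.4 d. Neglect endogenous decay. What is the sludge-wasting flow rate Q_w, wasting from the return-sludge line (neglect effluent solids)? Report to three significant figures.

With k_d = 0 the design equation reduces to V = Y Q (S₀−S) θ_c / X = 0.647 × 24800 × (231 − 7.23) × 18.4 / 1460 = 45250 m³.
θ_c = V·X/(Q_w·X_r) when wasting from the recycle, so Q_w = V·X/(θ_c·X_r) = 45250 × 1460 / (18.4 × 10200) = 352.0 m³/d.

Q_w ≈ 352 m³/d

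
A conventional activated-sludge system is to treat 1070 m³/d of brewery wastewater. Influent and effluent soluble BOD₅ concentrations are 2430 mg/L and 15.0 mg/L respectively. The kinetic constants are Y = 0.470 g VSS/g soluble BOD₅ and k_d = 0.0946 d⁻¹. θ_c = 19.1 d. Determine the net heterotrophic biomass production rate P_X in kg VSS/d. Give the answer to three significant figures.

P_X ≈ 433 kg VSS/d

The observed yield is Y_obs = Y/(1 + k_d·θ_c) = 0.470 / (1 + 0.0946 × 19.1) = 0.470 / 2.807 = 0.1674 g VSS per g soluble BOD₅ removed.
Q·(S₀ − S) = 1070 × (2430 − 15.0) × 10⁻³ = 2584 kg/d removed.
P_X = Y_obs · Q(S₀ − S) = 0.1674 × 2584 = 432.7 kg VSS/d.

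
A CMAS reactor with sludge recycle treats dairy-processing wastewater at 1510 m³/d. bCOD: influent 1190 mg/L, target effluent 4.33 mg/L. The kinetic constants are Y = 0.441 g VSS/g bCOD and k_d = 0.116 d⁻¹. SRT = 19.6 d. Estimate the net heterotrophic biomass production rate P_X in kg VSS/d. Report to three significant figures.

P_X ≈ 241 kg VSS/d

Correct the yield for decay: Y_obs = Y/(1 + k_d θ_c) = 0.441 / (1 + 0.116 × 19.6) = 0.441 / 3.274 = 0.1347.
Substrate removed = Q·(S₀ − S) = 1510 m³/d × (1190 − 4.33) g/m³ = 1.79×10^6 g/d = 1790 kg/d.
P_X = Y_obs · Q(S₀ − S) = 0.1347 × 1790 = 241.2 kg VSS/d.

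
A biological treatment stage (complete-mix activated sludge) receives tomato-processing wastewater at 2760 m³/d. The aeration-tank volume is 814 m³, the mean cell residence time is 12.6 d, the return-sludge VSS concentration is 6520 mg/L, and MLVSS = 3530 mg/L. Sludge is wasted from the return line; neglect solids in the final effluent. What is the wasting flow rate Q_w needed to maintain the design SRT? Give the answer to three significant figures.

Q_w ≈ 35.0 m³/d

Q_w = (V·X)/(θ_c X_r) = 814.0 × 3530 / (12.6 × 6520) = 34.98 m³/d.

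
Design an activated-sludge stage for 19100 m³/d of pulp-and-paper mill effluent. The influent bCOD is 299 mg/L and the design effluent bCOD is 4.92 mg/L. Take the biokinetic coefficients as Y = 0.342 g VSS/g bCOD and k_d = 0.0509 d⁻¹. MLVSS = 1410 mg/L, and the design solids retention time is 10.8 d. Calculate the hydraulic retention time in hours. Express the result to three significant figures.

τ ≈ 11.9 h

Steady-state biomass mass balance: V·X·(1 + k_d·θ_c) = Y·Q·(S₀ − S)·θ_c, so V = 0.342 × 19100 × (299 − 4.92) × 10.8 / [1410 × (1 + 0.0509 × 10.8)] = 2.07×10^7 / 2185 = 9495 m³.
HRT = V/Q = 9495 m³ / 19100 m³·d⁻¹ = 0.4971 d × 24 = 11.93 h.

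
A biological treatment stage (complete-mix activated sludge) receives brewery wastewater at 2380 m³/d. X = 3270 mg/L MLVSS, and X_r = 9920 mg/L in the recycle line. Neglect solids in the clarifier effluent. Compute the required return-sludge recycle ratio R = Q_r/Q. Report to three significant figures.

R ≈ 0.492

R = Q_r/Q = X/(X_r − X) = 3270 / (9920 − 3270) = 0.4917.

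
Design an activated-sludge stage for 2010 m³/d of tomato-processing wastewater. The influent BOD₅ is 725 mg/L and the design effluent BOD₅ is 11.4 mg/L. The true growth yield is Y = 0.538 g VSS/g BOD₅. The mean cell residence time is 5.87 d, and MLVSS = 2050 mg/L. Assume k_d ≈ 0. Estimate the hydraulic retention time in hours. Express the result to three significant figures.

τ ≈ 26.4 h

With k_d = 0 the design equation reduces to V = Y Q (S₀−S) θ_c / X = 0.538 × 2010 × (725 − 11.4) × 5.87 / 2050 = 2210 m³.
τ = V/Q = 2210/2010 = 1.099 d, or 26.38 h.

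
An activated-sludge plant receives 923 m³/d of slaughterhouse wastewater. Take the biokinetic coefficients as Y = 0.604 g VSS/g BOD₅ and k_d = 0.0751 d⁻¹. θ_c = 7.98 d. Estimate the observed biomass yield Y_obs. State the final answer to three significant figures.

Y_obs ≈ 0.378 g VSS/g BOD₅

Y_obs = Y / (1 + k_d θ_c) = 0.604 / (1 + 0.0751 × 7.98) = 0.604 / 1.599 = 0.3777.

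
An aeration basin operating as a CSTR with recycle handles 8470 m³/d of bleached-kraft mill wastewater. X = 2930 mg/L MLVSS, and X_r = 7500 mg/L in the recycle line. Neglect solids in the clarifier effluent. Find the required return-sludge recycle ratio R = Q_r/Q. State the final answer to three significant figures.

R ≈ 0.641

Solids balance on the clarifier gives (1+R)X = R·X_r, so R = X/(X_r − X) = 2930 / (7500 − 2930) = 0.6411.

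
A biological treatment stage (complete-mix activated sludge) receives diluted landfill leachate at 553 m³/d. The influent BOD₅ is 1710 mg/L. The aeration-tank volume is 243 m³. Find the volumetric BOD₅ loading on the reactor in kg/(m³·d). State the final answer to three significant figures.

Volumetric loading L_v = Q·S₀ / V = 553 × 1710 g/m³ / 243.0 m³ = 3891 g/(m³·d) = 3.891 kg BOD₅/(m³·d).

L_v ≈ 3.89 kg BOD₅/(m³·d)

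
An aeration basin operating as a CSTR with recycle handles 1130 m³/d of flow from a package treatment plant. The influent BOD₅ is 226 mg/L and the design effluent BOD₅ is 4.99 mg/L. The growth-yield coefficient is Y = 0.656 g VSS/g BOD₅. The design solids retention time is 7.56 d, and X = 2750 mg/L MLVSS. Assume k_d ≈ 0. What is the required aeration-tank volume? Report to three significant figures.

V ≈ 450 m³

V·X = Y·Q·ΔS·θ_c gives V = 0.656 × 1130 × (226 − 4.99) × 7.56 / 2750 = 450.4 m³.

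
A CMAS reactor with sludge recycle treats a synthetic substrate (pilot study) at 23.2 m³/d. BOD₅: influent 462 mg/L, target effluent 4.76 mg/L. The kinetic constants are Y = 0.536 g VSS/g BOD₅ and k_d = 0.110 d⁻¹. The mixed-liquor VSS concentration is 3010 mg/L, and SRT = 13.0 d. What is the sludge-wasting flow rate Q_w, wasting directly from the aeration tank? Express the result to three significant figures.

Q_w ≈ 0.777 m³/d

From the SRT design equation V = Y Q (S₀−S) θ_c / [X (1 + k_d θ_c)] = 0.536 × 23.2 × (462 − 4.76) × 13.0 / [3010 × (1 + 0.110 × 13.0)] = 7.39×10^4 / 7314 = 10.11 m³.
With mixed-liquor wasting, θ_c = V/Q_w, so Q_w = V/θ_c = 10.11/13.0 = 0.7774 m³/d.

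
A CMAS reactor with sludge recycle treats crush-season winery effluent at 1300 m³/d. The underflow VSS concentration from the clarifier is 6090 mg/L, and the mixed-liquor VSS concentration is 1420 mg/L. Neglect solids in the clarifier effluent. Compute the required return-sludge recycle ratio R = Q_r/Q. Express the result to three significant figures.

R ≈ 0.304

Mass balance around the secondary clarifier (neglecting effluent solids): R = X / (X_r − X) = 1420 / (6090 − 1420) = 0.3041.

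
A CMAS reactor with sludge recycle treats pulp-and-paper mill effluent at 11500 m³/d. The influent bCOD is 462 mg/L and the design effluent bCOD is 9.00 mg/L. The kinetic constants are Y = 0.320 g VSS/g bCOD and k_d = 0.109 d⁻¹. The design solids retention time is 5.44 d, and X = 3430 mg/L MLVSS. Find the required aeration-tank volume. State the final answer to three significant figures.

V ≈ 1660 m³

Steady-state biomass mass balance: V·X·(1 + k_d·θ_c) = Y·Q·(S₀ − S)·θ_c, so V = 0.320 × 11500 × (462 − 9.00) × 5.44 / [3430 × (1 + 0.109 × 5.44)] = 9.07×10^6 / 5464 = 1660 m³.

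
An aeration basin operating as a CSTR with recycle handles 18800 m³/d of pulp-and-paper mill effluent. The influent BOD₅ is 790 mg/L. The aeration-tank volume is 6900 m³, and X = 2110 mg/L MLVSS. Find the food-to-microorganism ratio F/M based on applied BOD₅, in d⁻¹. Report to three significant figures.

F/M ≈ 1.02 d⁻¹

Food-to-microorganism ratio F/M = Q S₀ / (V X) = 18800 × 790 / (6900 × 2110) = 1.020 d⁻¹.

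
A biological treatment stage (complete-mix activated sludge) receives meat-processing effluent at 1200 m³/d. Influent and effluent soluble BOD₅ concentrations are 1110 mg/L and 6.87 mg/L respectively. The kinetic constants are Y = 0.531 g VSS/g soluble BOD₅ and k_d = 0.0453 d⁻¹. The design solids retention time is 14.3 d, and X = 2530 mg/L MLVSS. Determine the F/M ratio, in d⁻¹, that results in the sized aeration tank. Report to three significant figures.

F/M ≈ 0.218 d⁻¹

Steady-state biomass mass balance: V·X·(1 + k_d·θ_c) = Y·Q·(S₀ − S)·θ_c, so V = 0.531 × 1200 × (1110 − 6.87) × 14.3 / [2530 × (1 + 0.0453 × 14.3)] = 1.01×10^7 / 4169 = 2411 m³.
F/M = applied load / biomass = Q·S₀/(V·X) = 1200 × 1110 / (2411 × 2530) = 0.2184 d⁻¹.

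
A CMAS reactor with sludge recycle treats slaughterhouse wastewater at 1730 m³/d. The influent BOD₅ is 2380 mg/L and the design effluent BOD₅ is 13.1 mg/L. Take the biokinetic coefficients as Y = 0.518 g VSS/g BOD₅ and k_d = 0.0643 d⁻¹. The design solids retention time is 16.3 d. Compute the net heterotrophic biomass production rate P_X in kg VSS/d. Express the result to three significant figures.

The observed yield is Y_obs = Y/(1 + k_d·θ_c) = 0.518 / (1 + 0.0643 × 16.3) = 0.518 / 2.048 = 0.2529 g VSS per g BOD₅ removed.
Q·(S₀ − S) = 1730 × (2380 − 13.1) × 10⁻³ = 4095 kg/d removed.
So the net sludge growth is P_X = 0.2529 × 4095 = 1036 kg VSS/d.

P_X ≈ 1040 kg VSS/d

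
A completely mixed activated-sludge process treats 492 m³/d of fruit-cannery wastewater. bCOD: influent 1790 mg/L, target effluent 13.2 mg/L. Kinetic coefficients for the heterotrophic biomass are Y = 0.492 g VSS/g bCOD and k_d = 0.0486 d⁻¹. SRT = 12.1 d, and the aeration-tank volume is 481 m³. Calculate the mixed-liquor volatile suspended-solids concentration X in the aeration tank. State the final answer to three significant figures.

X ≈ 6810 mg/L

Solving the biomass balance for X: X = Y Q (S₀−S) θ_c / [V (1+k_d θ_c)] = 0.492 × 492 × (1790 − 13.2) × 12.1 / [481 × (1 + 0.0486 × 12.1)] = 6813 mg/L.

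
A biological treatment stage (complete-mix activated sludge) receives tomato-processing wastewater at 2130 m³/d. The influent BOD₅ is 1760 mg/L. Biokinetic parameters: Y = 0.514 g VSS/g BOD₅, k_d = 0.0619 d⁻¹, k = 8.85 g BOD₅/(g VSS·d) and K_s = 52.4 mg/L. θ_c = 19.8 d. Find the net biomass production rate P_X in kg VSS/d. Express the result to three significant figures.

Effluent substrate depends only on kinetics and SRT: S = K_s(1 + k_d θ_c) / [θ_c(Yk − k_d) − 1] = 52.4 × (1 + 0.0619 × 19.8) / [19.8 × (0.514 × 8.85 − 0.0619) − 1] = 116.6 / 87.84 = 1.328 mg/L.
Observed yield with endogenous decay: Y_obs = Y / (1 + k_d·θ_c) = 0.514 / (1 + 0.0619 × 19.8) = 0.514 / 2.226 = 0.2309 g VSS/g BOD₅.
Substrate removed = Q·(S₀ − S) = 2130 m³/d × (1760 − 1.33) g/m³ = 3.75×10^6 g/d = 3746 kg/d.
P_X = Y_obs · Q(S₀ − S) = 0.2309 × 3746 = 865.1 kg VSS/d.

P_X ≈ 865 kg VSS/d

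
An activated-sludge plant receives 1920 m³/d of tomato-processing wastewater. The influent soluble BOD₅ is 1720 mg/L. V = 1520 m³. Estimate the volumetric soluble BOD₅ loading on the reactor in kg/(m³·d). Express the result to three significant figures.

Volumetric loading L_v = Q·S₀ / V = 1920 × 1720 g/m³ / 1520 m³ = 2173 g/(m³·d) = 2.173 kg soluble BOD₅/(m³·d).

L_v ≈ 2.17 kg soluble BOD₅/(m³·d)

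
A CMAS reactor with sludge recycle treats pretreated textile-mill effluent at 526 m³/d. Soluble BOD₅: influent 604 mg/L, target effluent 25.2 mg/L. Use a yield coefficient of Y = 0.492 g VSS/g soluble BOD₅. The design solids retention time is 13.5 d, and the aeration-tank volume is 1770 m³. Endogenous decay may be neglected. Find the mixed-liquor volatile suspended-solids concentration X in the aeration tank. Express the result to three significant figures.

X = Y·Q·ΔS·θ_c / V = 0.492 × 526 × (604 − 25.2) × 13.5 / 1770 = 1142 mg/L.

X ≈ 1140 mg/L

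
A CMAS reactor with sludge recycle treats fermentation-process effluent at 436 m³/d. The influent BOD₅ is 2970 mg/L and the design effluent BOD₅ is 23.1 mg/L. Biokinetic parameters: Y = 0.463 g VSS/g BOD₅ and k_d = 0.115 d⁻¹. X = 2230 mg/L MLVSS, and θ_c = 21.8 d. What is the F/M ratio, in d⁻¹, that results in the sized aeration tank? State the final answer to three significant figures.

From the SRT design equation V = Y Q (S₀−S) θ_c / [X (1 + k_d θ_c)] = 0.463 × 436 × (2970 − 23.1) × 21.8 / [2230 × (1 + 0.115 × 21.8)] = 1.3×10^7 / 7821 = 1658 m³.
F/M = Q·S₀ / (V·X) = 436 × 2970 / (1658 × 2230) = 0.3502 g BOD₅·(g VSS·d)⁻¹.

F/M ≈ 0.350 d⁻¹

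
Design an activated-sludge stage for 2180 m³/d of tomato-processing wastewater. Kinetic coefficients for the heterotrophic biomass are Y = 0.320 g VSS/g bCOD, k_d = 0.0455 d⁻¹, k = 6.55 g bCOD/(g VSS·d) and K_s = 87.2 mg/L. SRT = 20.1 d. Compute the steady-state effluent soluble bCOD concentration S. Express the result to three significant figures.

From the Monod/SRT balance for a CMAS, S = K_s·(1+k_d θ_c)/[θ_c·(Y k − k_d) − 1] = 87.2 × (1 + 0.0455 × 20.1) / [20.1 × (0.320 × 6.55 − 0.0455) − 1] = 166.9 / 40.22 = 4.151 mg/L.

S ≈ 4.15 mg/L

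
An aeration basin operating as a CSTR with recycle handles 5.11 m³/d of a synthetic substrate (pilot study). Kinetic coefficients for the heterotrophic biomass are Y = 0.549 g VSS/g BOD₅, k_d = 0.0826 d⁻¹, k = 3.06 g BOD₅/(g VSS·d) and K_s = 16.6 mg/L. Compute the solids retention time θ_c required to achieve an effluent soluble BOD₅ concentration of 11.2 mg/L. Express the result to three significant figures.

Specific growth rate at S = 11.2 mg/L: μ = YkS/(K_s+S) = 0.549·3.06·11.2/(16.6+11.2) = 0.6768 d⁻¹.
θ_c = 1/(μ − k_d) = 1/(0.6768 − 0.0826) = 1/0.5942 = 1.683 d.

θ_c ≈ 1.68 d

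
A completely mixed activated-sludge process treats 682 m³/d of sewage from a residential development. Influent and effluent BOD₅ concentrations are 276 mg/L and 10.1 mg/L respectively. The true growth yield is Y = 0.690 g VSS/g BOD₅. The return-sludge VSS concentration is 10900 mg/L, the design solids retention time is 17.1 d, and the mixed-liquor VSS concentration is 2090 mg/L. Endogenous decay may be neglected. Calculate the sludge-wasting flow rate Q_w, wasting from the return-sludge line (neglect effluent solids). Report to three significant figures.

Q_w ≈ 11.5 m³/d

V·X = Y·Q·ΔS·θ_c gives V = 0.690 × 682 × (276 − 10.1) × 17.1 / 2090 = 1024 m³.
Q_w = (V·X)/(θ_c X_r) = 1024 × 2090 / (17.1 × 10900) = 11.48 m³/d.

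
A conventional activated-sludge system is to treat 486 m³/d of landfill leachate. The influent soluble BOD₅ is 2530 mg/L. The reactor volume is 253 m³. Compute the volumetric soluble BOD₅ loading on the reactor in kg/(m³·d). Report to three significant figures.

L_v = Q S₀ / V = 486 × 2530 × 10⁻³ / 253.0 = 4.860 kg/(m³·d).

L_v ≈ 4.86 kg soluble BOD₅/(m³·d)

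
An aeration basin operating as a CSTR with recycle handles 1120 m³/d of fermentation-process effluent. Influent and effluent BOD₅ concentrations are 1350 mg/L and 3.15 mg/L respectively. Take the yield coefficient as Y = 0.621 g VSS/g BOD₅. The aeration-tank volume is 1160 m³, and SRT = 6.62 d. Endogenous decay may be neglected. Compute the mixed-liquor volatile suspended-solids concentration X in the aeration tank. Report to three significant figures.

From V·X = Y·Q·(S₀ − S)·θ_c (decay neglected): X = 0.621 × 1120 × (1350 − 3.15) × 6.62 / 1160 = 5346 mg/L.

X ≈ 5350 mg/L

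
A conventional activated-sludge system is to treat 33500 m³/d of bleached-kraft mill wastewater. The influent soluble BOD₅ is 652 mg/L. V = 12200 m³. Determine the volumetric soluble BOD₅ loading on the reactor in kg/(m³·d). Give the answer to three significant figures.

L_v ≈ 1.79 kg soluble BOD₅/(m³·d)

L_v = Q S₀ / V = 33500 × 652 × 10⁻³ / 12200 = 1.790 kg/(m³·d).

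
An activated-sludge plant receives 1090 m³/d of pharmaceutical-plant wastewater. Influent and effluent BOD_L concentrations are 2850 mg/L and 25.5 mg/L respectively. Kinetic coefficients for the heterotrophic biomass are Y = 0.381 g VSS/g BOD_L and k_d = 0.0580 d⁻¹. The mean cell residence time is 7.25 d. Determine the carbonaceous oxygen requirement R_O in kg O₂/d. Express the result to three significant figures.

R_O ≈ 1910 kg O₂/d

Y_obs = Y / (1 + k_d θ_c) = 0.381 / (1 + 0.0580 × 7.25) = 0.381 / 1.421 = 0.2682.
Mass of BOD_L removed per day: Q(S₀ − S) = 1090 × 2824 g/m³ = 3079 kg/d.
Biomass synthesised: P_X = Y_obs × 3079 = 825.8 kg VSS/d.
R_O = Q·(S₀ − S) − 1.42·P_X = 3079 − 1.42 × 825.8 = 1906 kg O₂/d.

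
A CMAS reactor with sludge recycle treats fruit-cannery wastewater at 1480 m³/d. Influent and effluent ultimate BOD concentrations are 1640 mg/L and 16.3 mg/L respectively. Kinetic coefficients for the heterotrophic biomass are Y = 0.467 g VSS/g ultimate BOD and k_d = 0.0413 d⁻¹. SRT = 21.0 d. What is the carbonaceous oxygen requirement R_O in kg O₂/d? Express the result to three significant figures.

R_O ≈ 1550 kg O₂/d

Observed yield with endogenous decay: Y_obs = Y / (1 + k_d·θ_c) = 0.467 / (1 + 0.0413 × 21.0) = 0.467 / 1.867 = 0.2501 g VSS/g ultimate BOD.
Q·(S₀ − S) = 1480 × (1640 − 16.3) × 10⁻³ = 2403 kg/d removed.
P_X = Y_obs·Q·(S₀ − S) = 0.2501 × 2403 = 601.0 kg VSS/d.
R_O = Q·ΔS − 1.42 P_X = 2403 − 853.4 = 1550 kg O₂/d.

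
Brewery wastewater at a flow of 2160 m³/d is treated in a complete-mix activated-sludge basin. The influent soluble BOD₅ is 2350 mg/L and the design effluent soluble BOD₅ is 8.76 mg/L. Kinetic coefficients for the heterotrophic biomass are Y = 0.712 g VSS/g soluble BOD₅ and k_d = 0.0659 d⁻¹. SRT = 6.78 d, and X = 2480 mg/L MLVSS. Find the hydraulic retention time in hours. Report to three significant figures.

Steady-state biomass mass balance: V·X·(1 + k_d·θ_c) = Y·Q·(S₀ − S)·θ_c, so V = 0.712 × 2160 × (2350 − 8.76) × 6.78 / [2480 × (1 + 0.0659 × 6.78)] = 2.44×10^7 / 3588 = 6804 m³.
Hydraulic retention time τ = V/Q = 6804 / 2160 = 3.150 d = 75.60 h.

τ ≈ 75.6 h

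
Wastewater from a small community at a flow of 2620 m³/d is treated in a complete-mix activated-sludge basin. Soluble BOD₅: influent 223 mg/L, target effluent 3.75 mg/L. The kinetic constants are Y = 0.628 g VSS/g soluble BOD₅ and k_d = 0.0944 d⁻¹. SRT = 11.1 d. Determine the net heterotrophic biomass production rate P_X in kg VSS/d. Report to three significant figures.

Observed yield with endogenous decay: Y_obs = Y / (1 + k_d·θ_c) = 0.628 / (1 + 0.0944 × 11.1) = 0.628 / 2.048 = 0.3067 g VSS/g soluble BOD₅.
Substrate removed = Q·(S₀ − S) = 2620 m³/d × (223 − 3.75) g/m³ = 5.74×10^5 g/d = 574.4 kg/d.
Biomass produced: P_X = Y_obs·Q·ΔS = 0.3067 × 574.4 ≈ 176.2 kg VSS/d.

P_X ≈ 176 kg VSS/d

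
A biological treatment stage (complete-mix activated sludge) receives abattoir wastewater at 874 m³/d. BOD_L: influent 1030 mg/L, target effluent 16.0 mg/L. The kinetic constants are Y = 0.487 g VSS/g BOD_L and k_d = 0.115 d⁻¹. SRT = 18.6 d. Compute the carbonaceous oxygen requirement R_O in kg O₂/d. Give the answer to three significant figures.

R_O ≈ 691 kg O₂/d

Correct the yield for decay: Y_obs = Y/(1 + k_d θ_c) = 0.487 / (1 + 0.115 × 18.6) = 0.487 / 3.139 = 0.1551.
Q·(S₀ − S) = 874 × (1030 − 16.0) × 10⁻³ = 886.2 kg/d removed.
Net sludge production P_X = 0.1551 × 886.2 = 137.5 kg VSS/d.
R_O = Q·ΔS − 1.42 P_X = 886.2 − 195.2 = 691.0 kg O₂/d.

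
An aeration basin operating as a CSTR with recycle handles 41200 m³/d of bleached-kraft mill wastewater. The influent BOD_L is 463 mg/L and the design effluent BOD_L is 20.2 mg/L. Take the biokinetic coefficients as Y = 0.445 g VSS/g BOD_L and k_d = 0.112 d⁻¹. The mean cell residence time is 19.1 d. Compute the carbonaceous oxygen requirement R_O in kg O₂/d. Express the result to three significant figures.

R_O ≈ 14600 kg O₂/d

Y_obs = Y / (1 + k_d θ_c) = 0.445 / (1 + 0.112 × 19.1) = 0.445 / 3.139 = 0.1418.
Mass of BOD_L removed per day: Q(S₀ − S) = 41200 × 442.8 g/m³ = 18243 kg/d.
Net sludge production P_X = 0.1418 × 18243 = 2586 kg VSS/d.
R_O = Q·ΔS − 1.42 P_X = 18243 − 3672 = 14571 kg O₂/d.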